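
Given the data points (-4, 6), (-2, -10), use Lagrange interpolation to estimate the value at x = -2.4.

Lagrange interpolation formula:
P(x) = Σ yᵢ × Lᵢ(x)
where Lᵢ(x) = Π_{j≠i} (x - xⱼ)/(xᵢ - xⱼ)

L_0(-2.4) = (-2.4 - (-2))/(-4 - (-2)) = 0.200000
L_1(-2.4) = (-2.4 - (-4))/(-2 - (-4)) = 0.800000

P(-2.4) = 6×L_0(-2.4) + (-10)×L_1(-2.4)
P(-2.4) = -6.800000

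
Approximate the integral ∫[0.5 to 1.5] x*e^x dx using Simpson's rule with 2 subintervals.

f(x) = x*e^x
a = 0.5, b = 1.5, n = 2
h = (b - a)/n = 0.500000

Simpson's rule: (h/3)[f(x₀) + 4f(x₁) + 2f(x₂) + ... + f(xₙ)]

x_0 = 0.5000, f(x_0) = 0.824361, coefficient = 1
x_1 = 1.0000, f(x_1) = 2.718282, coefficient = 4
x_2 = 1.5000, f(x_2) = 6.722534, coefficient = 1

I ≈ (0.500000/3) × 18.420022 = 3.070004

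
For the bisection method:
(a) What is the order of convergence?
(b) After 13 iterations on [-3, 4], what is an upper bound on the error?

(a) Bisection has linear (order 1) convergence; the error is halved each step.

(b) Error bound = (b-a)/2^n = (4 - (-3))/2^{13}
    = 7/2^{13}

(a) 1 (linear); (b) error ≤ 8.54e-04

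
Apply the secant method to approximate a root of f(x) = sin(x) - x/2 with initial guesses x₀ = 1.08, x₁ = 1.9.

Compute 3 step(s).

f(x) = sin(x) - x/2
x₀ = 1.08, x₁ = 1.9

Secant formula: x_{n+1} = x_n - f(x_n)(x_n - x_{n-1})/(f(x_n) - f(x_{n-1}))

Iteration 1:
  f(1.080000) = 0.341958
  f(1.900000) = -0.003700
  x_2 = 1.900000 - (-0.003700)×(1.900000 - 1.080000)/(-0.003700 - 0.341958)
       = 1.891223
Iteration 2:
  f(1.900000) = -0.003700
  f(1.891223) = 0.003490
  x_3 = 1.891223 - 0.003490×(1.891223 - 1.900000)/(0.003490 - (-0.003700))
       = 1.895483
Iteration 3:
  f(1.891223) = 0.003490
  f(1.895483) = 0.000009
  x_4 = 1.895483 - 0.000009×(1.895483 - 1.891223)/(0.000009 - 0.003490)
       = 1.895494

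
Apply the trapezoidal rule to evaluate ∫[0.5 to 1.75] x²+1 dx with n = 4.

f(x) = x²+1
a = 0.5, b = 1.75, n = 4
h = (b - a)/n = 0.312500

Trapezoidal rule: (h/2)[f(x₀) + 2f(x₁) + 2f(x₂) + ... + f(xₙ)]

x_0 = 0.5000, f(x_0) = 1.250000, coefficient = 1
x_1 = 0.8125, f(x_1) = 1.660156, coefficient = 2
x_2 = 1.1250, f(x_2) = 2.265625, coefficient = 2
x_3 = 1.4375, f(x_3) = 3.066406, coefficient = 2
x_4 = 1.7500, f(x_4) = 4.062500, coefficient = 1

I ≈ (0.312500/2) × 19.296875 = 3.015137
Exact value: 2.994792
Error: 0.020345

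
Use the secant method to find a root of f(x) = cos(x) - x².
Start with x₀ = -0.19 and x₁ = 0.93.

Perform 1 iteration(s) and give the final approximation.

f(x) = cos(x) - x²
x₀ = -0.19, x₁ = 0.93

Secant formula: x_{n+1} = x_n - f(x_n)(x_n - x_{n-1})/(f(x_n) - f(x_{n-1}))

Iteration 1:
  f(-0.190000) = 0.945904
  f(0.930000) = -0.267066
  x_2 = 0.930000 - (-0.267066)×(0.930000 - (-0.190000))/(-0.267066 - 0.945904)
       = 0.683404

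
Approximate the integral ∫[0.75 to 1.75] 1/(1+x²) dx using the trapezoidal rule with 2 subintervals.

f(x) = 1/(1+x²)
a = 0.75, b = 1.75, n = 2
h = (b - a)/n = 0.500000

Trapezoidal rule: (h/2)[f(x₀) + 2f(x₁) + 2f(x₂) + ... + f(xₙ)]

x_0 = 0.7500, f(x_0) = 0.640000, coefficient = 1
x_1 = 1.2500, f(x_1) = 0.390244, coefficient = 2
x_2 = 1.7500, f(x_2) = 0.246154, coefficient = 1

I ≈ (0.500000/2) × 1.666642 = 0.416660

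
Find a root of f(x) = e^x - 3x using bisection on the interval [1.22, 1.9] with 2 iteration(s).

f(x) = e^x - 3x
Initial interval: [1.22, 1.9]

Iteration 1:
  c_1 = (1.220000 + 1.900000)/2 = 1.560000
  f(c_1) = f(1.560000) = 0.078821
  f(a) × f(c) < 0, new interval: [1.220000, 1.560000]
Iteration 2:
  c_2 = (1.220000 + 1.560000)/2 = 1.390000
  f(c_2) = f(1.390000) = -0.155150
  f(a) × f(c) ≥ 0, new interval: [1.390000, 1.560000]

After 2 iteration(s), the approximation is c_2 = 1.390000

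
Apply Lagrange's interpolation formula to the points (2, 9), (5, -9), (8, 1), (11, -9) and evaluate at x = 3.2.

Lagrange interpolation formula:
P(x) = Σ yᵢ × Lᵢ(x)
where Lᵢ(x) = Π_{j≠i} (x - xⱼ)/(xᵢ - xⱼ)

L_0(3.2) = (3.2 - 5)/(2 - 5) × (3.2 - 8)/(2 - 8) × (3.2 - 11)/(2 - 11) = 0.416000
L_1(3.2) = (3.2 - 2)/(5 - 2) × (3.2 - 8)/(5 - 8) × (3.2 - 11)/(5 - 11) = 0.832000
L_2(3.2) = (3.2 - 2)/(8 - 2) × (3.2 - 5)/(8 - 5) × (3.2 - 11)/(8 - 11) = -0.312000
L_3(3.2) = (3.2 - 2)/(11 - 2) × (3.2 - 5)/(11 - 5) × (3.2 - 8)/(11 - 8) = 0.064000

P(3.2) = 9×L_0(3.2) + (-9)×L_1(3.2) + 1×L_2(3.2) + (-9)×L_3(3.2)
P(3.2) = -4.632000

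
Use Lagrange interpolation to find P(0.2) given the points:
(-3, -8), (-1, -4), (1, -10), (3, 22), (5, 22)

Lagrange interpolation formula:
P(x) = Σ yᵢ × Lᵢ(x)
where Lᵢ(x) = Π_{j≠i} (x - xⱼ)/(xᵢ - xⱼ)

L_0(0.2) = (0.2 - (-1))/(-3 - (-1)) × (0.2 - 1)/(-3 - 1) × (0.2 - 3)/(-3 - 3) × (0.2 - 5)/(-3 - 5) = -0.033600
L_1(0.2) = (0.2 - (-3))/(-1 - (-3)) × (0.2 - 1)/(-1 - 1) × (0.2 - 3)/(-1 - 3) × (0.2 - 5)/(-1 - 5) = 0.358400
L_2(0.2) = (0.2 - (-3))/(1 - (-3)) × (0.2 - (-1))/(1 - (-1)) × (0.2 - 3)/(1 - 3) × (0.2 - 5)/(1 - 5) = 0.806400
L_3(0.2) = (0.2 - (-3))/(3 - (-3)) × (0.2 - (-1))/(3 - (-1)) × (0.2 - 1)/(3 - 1) × (0.2 - 5)/(3 - 5) = -0.153600
L_4(0.2) = (0.2 - (-3))/(5 - (-3)) × (0.2 - (-1))/(5 - (-1)) × (0.2 - 1)/(5 - 1) × (0.2 - 3)/(5 - 3) = 0.022400

P(0.2) = (-8)×L_0(0.2) + (-4)×L_1(0.2) + (-10)×L_2(0.2) + 22×L_3(0.2) + 22×L_4(0.2)
P(0.2) = -12.115200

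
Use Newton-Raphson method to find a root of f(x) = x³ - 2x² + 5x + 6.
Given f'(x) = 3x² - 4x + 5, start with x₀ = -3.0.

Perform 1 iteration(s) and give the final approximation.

f(x) = x³ - 2x² + 5x + 6
f'(x) = 3x² - 4x + 5
x₀ = -3.0

Newton-Raphson formula: x_{n+1} = x_n - f(x_n)/f'(x_n)

Iteration 1:
  f(-3.000000) = -54.000000
  f'(-3.000000) = 44.000000
  x_1 = -3.000000 - (-54.000000)/44.000000 = -1.772727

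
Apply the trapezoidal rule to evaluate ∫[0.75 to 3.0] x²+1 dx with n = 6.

f(x) = x²+1
a = 0.75, b = 3.0, n = 6
h = (b - a)/n = 0.375000

Trapezoidal rule: (h/2)[f(x₀) + 2f(x₁) + 2f(x₂) + ... + f(xₙ)]

x_0 = 0.7500, f(x_0) = 1.562500, coefficient = 1
x_1 = 1.1250, f(x_1) = 2.265625, coefficient = 2
x_2 = 1.5000, f(x_2) = 3.250000, coefficient = 2
x_3 = 1.8750, f(x_3) = 4.515625, coefficient = 2
x_4 = 2.2500, f(x_4) = 6.062500, coefficient = 2
x_5 = 2.6250, f(x_5) = 7.890625, coefficient = 2
x_6 = 3.0000, f(x_6) = 10.000000, coefficient = 1

I ≈ (0.375000/2) × 59.531250 = 11.162109
Exact value: 11.109375
Error: 0.052734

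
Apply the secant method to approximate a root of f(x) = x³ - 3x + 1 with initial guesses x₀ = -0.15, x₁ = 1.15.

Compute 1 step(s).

f(x) = x³ - 3x + 1
x₀ = -0.15, x₁ = 1.15

Secant formula: x_{n+1} = x_n - f(x_n)(x_n - x_{n-1})/(f(x_n) - f(x_{n-1}))

Iteration 1:
  f(-0.150000) = 1.446625
  f(1.150000) = -0.929125
  x_2 = 1.150000 - (-0.929125)×(1.150000 - (-0.150000))/(-0.929125 - 1.446625)
       = 0.641587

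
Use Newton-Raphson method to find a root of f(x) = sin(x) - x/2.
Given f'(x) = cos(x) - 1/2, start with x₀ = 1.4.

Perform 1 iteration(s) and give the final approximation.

f(x) = sin(x) - x/2
f'(x) = cos(x) - 1/2
x₀ = 1.4

Newton-Raphson formula: x_{n+1} = x_n - f(x_n)/f'(x_n)

Iteration 1:
  f(1.400000) = 0.285450
  f'(1.400000) = -0.330033
  x_1 = 1.400000 - 0.285450/(-0.330033) = 2.264913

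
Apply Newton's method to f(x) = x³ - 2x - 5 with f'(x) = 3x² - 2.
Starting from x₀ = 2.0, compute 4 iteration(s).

f(x) = x³ - 2x - 5
f'(x) = 3x² - 2
x₀ = 2.0

Newton-Raphson formula: x_{n+1} = x_n - f(x_n)/f'(x_n)

Iteration 1:
  f(2.000000) = -1.000000
  f'(2.000000) = 10.000000
  x_1 = 2.000000 - (-1.000000)/10.000000 = 2.100000
Iteration 2:
  f(2.100000) = 0.061000
  f'(2.100000) = 11.230000
  x_2 = 2.100000 - 0.061000/11.230000 = 2.094568
Iteration 3:
  f(2.094568) = 0.000186
  f'(2.094568) = 11.161647
  x_3 = 2.094568 - 0.000186/11.161647 = 2.094551
Iteration 4:
  f(2.094551) = 0.000000
  f'(2.094551) = 11.161438
  x_4 = 2.094551 - 0.000000/11.161438 = 2.094551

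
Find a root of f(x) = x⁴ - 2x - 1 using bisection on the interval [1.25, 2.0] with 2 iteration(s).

f(x) = x⁴ - 2x - 1
Initial interval: [1.25, 2.0]

Iteration 1:
  c_1 = (1.250000 + 2.000000)/2 = 1.625000
  f(c_1) = f(1.625000) = 2.722900
  f(a) × f(c) < 0, new interval: [1.250000, 1.625000]
Iteration 2:
  c_2 = (1.250000 + 1.625000)/2 = 1.437500
  f(c_2) = f(1.437500) = 0.395035
  f(a) × f(c) < 0, new interval: [1.250000, 1.437500]

After 2 iteration(s), the approximation is c_2 = 1.437500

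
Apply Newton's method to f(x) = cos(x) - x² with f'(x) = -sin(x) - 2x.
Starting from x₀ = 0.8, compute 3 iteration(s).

f(x) = cos(x) - x²
f'(x) = -sin(x) - 2x
x₀ = 0.8

Newton-Raphson formula: x_{n+1} = x_n - f(x_n)/f'(x_n)

Iteration 1:
  f(0.800000) = 0.056707
  f'(0.800000) = -2.317356
  x_1 = 0.800000 - 0.056707/(-2.317356) = 0.824470
Iteration 2:
  f(0.824470) = -0.000806
  f'(0.824470) = -2.383129
  x_2 = 0.824470 - (-0.000806)/(-2.383129) = 0.824132
Iteration 3:
  f(0.824132) = 0.000000
  f'(0.824132) = -2.382224
  x_3 = 0.824132 - 0.000000/(-2.382224) = 0.824132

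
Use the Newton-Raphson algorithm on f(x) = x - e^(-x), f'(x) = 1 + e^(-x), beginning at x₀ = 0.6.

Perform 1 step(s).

f(x) = x - e^(-x)
f'(x) = 1 + e^(-x)
x₀ = 0.6

Newton-Raphson formula: x_{n+1} = x_n - f(x_n)/f'(x_n)

Iteration 1:
  f(0.600000) = 0.051188
  f'(0.600000) = 1.548812
  x_1 = 0.600000 - 0.051188/1.548812 = 0.566950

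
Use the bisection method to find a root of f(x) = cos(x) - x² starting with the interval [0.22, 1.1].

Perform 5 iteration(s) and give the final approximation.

f(x) = cos(x) - x²
Initial interval: [0.22, 1.1]

Iteration 1:
  c_1 = (0.220000 + 1.100000)/2 = 0.660000
  f(c_1) = f(0.660000) = 0.354392
  f(a) × f(c) ≥ 0, new interval: [0.660000, 1.100000]
Iteration 2:
  c_2 = (0.660000 + 1.100000)/2 = 0.880000
  f(c_2) = f(0.880000) = -0.137249
  f(a) × f(c) < 0, new interval: [0.660000, 0.880000]
Iteration 3:
  c_3 = (0.660000 + 0.880000)/2 = 0.770000
  f(c_3) = f(0.770000) = 0.125011
  f(a) × f(c) ≥ 0, new interval: [0.770000, 0.880000]
Iteration 4:
  c_4 = (0.770000 + 0.880000)/2 = 0.825000
  f(c_4) = f(0.825000) = -0.002068
  f(a) × f(c) < 0, new interval: [0.770000, 0.825000]
Iteration 5:
  c_5 = (0.770000 + 0.825000)/2 = 0.797500
  f(c_5) = f(0.797500) = 0.062492
  f(a) × f(c) ≥ 0, new interval: [0.797500, 0.825000]

After 5 iteration(s), the approximation is c_5 = 0.797500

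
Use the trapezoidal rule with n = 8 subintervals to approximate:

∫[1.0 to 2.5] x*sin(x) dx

f(x) = x*sin(x)
a = 1.0, b = 2.5, n = 8
h = (b - a)/n = 0.187500

Trapezoidal rule: (h/2)[f(x₀) + 2f(x₁) + 2f(x₂) + ... + f(xₙ)]

x_0 = 1.0000, f(x_0) = 0.841471, coefficient = 1
x_1 = 1.1875, f(x_1) = 1.101331, coefficient = 2
x_2 = 1.3750, f(x_2) = 1.348728, coefficient = 2
x_3 = 1.5625, f(x_3) = 1.562446, coefficient = 2
x_4 = 1.7500, f(x_4) = 1.721975, coefficient = 2
x_5 = 1.9375, f(x_5) = 1.808684, coefficient = 2
x_6 = 2.1250, f(x_6) = 1.806930, coefficient = 2
x_7 = 2.3125, f(x_7) = 1.705050, coefficient = 2
x_8 = 2.5000, f(x_8) = 1.496180, coefficient = 1

I ≈ (0.187500/2) × 24.447939 = 2.291994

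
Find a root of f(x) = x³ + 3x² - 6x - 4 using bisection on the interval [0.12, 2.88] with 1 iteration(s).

f(x) = x³ + 3x² - 6x - 4
Initial interval: [0.12, 2.88]

Iteration 1:
  c_1 = (0.120000 + 2.880000)/2 = 1.500000
  f(c_1) = f(1.500000) = -2.875000
  f(a) × f(c) ≥ 0, new interval: [1.500000, 2.880000]

After 1 iteration(s), the approximation is c_1 = 1.500000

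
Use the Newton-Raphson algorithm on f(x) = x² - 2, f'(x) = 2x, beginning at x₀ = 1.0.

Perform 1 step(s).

f(x) = x² - 2
f'(x) = 2x
x₀ = 1.0

Newton-Raphson formula: x_{n+1} = x_n - f(x_n)/f'(x_n)

Iteration 1:
  f(1.000000) = -1.000000
  f'(1.000000) = 2.000000
  x_1 = 1.000000 - (-1.000000)/2.000000 = 1.500000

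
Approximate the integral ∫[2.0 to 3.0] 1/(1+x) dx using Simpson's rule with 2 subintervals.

f(x) = 1/(1+x)
a = 2.0, b = 3.0, n = 2
h = (b - a)/n = 0.500000

Simpson's rule: (h/3)[f(x₀) + 4f(x₁) + 2f(x₂) + ... + f(xₙ)]

x_0 = 2.0000, f(x_0) = 0.333333, coefficient = 1
x_1 = 2.5000, f(x_1) = 0.285714, coefficient = 4
x_2 = 3.0000, f(x_2) = 0.250000, coefficient = 1

I ≈ (0.500000/3) × 1.726190 = 0.287698
Exact value: 0.287682
Error: 0.000016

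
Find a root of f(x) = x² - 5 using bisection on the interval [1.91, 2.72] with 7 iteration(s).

f(x) = x² - 5
Initial interval: [1.91, 2.72]

Iteration 1:
  c_1 = (1.910000 + 2.720000)/2 = 2.315000
  f(c_1) = f(2.315000) = 0.359225
  f(a) × f(c) < 0, new interval: [1.910000, 2.315000]
Iteration 2:
  c_2 = (1.910000 + 2.315000)/2 = 2.112500
  f(c_2) = f(2.112500) = -0.537344
  f(a) × f(c) ≥ 0, new interval: [2.112500, 2.315000]
Iteration 3:
  c_3 = (2.112500 + 2.315000)/2 = 2.213750
  f(c_3) = f(2.213750) = -0.099311
  f(a) × f(c) ≥ 0, new interval: [2.213750, 2.315000]
Iteration 4:
  c_4 = (2.213750 + 2.315000)/2 = 2.264375
  f(c_4) = f(2.264375) = 0.127394
  f(a) × f(c) < 0, new interval: [2.213750, 2.264375]
Iteration 5:
  c_5 = (2.213750 + 2.264375)/2 = 2.239063
  f(c_5) = f(2.239063) = 0.013401
  f(a) × f(c) < 0, new interval: [2.213750, 2.239063]
Iteration 6:
  c_6 = (2.213750 + 2.239063)/2 = 2.226406
  f(c_6) = f(2.226406) = -0.043115
  f(a) × f(c) ≥ 0, new interval: [2.226406, 2.239063]
Iteration 7:
  c_7 = (2.226406 + 2.239063)/2 = 2.232734
  f(c_7) = f(2.232734) = -0.014897
  f(a) × f(c) ≥ 0, new interval: [2.232734, 2.239063]

After 7 iteration(s), the approximation is c_7 = 2.232734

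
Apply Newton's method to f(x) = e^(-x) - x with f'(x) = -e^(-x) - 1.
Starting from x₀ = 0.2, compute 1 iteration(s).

f(x) = e^(-x) - x
f'(x) = -e^(-x) - 1
x₀ = 0.2

Newton-Raphson formula: x_{n+1} = x_n - f(x_n)/f'(x_n)

Iteration 1:
  f(0.200000) = 0.618731
  f'(0.200000) = -1.818731
  x_1 = 0.200000 - 0.618731/(-1.818731) = 0.540199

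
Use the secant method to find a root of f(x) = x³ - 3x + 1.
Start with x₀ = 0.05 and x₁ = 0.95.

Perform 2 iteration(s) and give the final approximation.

f(x) = x³ - 3x + 1
x₀ = 0.05, x₁ = 0.95

Secant formula: x_{n+1} = x_n - f(x_n)(x_n - x_{n-1})/(f(x_n) - f(x_{n-1}))

Iteration 1:
  f(0.050000) = 0.850125
  f(0.950000) = -0.992625
  x_2 = 0.950000 - (-0.992625)×(0.950000 - 0.050000)/(-0.992625 - 0.850125)
       = 0.465201
Iteration 2:
  f(0.950000) = -0.992625
  f(0.465201) = -0.294929
  x_3 = 0.465201 - (-0.294929)×(0.465201 - 0.950000)/(-0.294929 - (-0.992625))
       = 0.260268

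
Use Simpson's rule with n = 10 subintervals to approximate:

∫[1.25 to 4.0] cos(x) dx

f(x) = cos(x)
a = 1.25, b = 4.0, n = 10
h = (b - a)/n = 0.275000

Simpson's rule: (h/3)[f(x₀) + 4f(x₁) + 2f(x₂) + ... + f(xₙ)]

x_0 = 1.2500, f(x_0) = 0.315322, coefficient = 1
x_1 = 1.5250, f(x_1) = 0.045780, coefficient = 4
x_2 = 1.8000, f(x_2) = -0.227202, coefficient = 2
x_3 = 2.0750, f(x_3) = -0.483110, coefficient = 4
x_4 = 2.3500, f(x_4) = -0.702713, coefficient = 2
x_5 = 2.6250, f(x_5) = -0.869507, coefficient = 4
x_6 = 2.9000, f(x_6) = -0.970958, coefficient = 2
x_7 = 3.1750, f(x_7) = -0.999442, coefficient = 4
x_8 = 3.4500, f(x_8) = -0.952818, coefficient = 2
x_9 = 3.7250, f(x_9) = -0.834590, coefficient = 4
x_10 = 4.0000, f(x_10) = -0.653644, coefficient = 1

I ≈ (0.275000/3) × -18.609183 = -1.705842
Exact value: -1.705787
Error: 0.000055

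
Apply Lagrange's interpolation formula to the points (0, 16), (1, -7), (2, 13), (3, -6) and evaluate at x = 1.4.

Lagrange interpolation formula:
P(x) = Σ yᵢ × Lᵢ(x)
where Lᵢ(x) = Π_{j≠i} (x - xⱼ)/(xᵢ - xⱼ)

L_0(1.4) = (1.4 - 1)/(0 - 1) × (1.4 - 2)/(0 - 2) × (1.4 - 3)/(0 - 3) = -0.064000
L_1(1.4) = (1.4 - 0)/(1 - 0) × (1.4 - 2)/(1 - 2) × (1.4 - 3)/(1 - 3) = 0.672000
L_2(1.4) = (1.4 - 0)/(2 - 0) × (1.4 - 1)/(2 - 1) × (1.4 - 3)/(2 - 3) = 0.448000
L_3(1.4) = (1.4 - 0)/(3 - 0) × (1.4 - 1)/(3 - 1) × (1.4 - 2)/(3 - 2) = -0.056000

P(1.4) = 16×L_0(1.4) + (-7)×L_1(1.4) + 13×L_2(1.4) + (-6)×L_3(1.4)
P(1.4) = 0.432000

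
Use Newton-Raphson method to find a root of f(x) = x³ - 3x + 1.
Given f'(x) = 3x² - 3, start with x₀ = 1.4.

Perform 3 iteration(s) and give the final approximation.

f(x) = x³ - 3x + 1
f'(x) = 3x² - 3
x₀ = 1.4

Newton-Raphson formula: x_{n+1} = x_n - f(x_n)/f'(x_n)

Iteration 1:
  f(1.400000) = -0.456000
  f'(1.400000) = 2.880000
  x_1 = 1.400000 - (-0.456000)/2.880000 = 1.558333
Iteration 2:
  f(1.558333) = 0.109261
  f'(1.558333) = 4.285208
  x_2 = 1.558333 - 0.109261/4.285208 = 1.532836
Iteration 3:
  f(1.532836) = 0.003023
  f'(1.532836) = 4.048759
  x_3 = 1.532836 - 0.003023/4.048759 = 1.532090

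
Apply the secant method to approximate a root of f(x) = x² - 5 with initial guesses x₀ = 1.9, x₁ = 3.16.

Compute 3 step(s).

f(x) = x² - 5
x₀ = 1.9, x₁ = 3.16

Secant formula: x_{n+1} = x_n - f(x_n)(x_n - x_{n-1})/(f(x_n) - f(x_{n-1}))

Iteration 1:
  f(1.900000) = -1.390000
  f(3.160000) = 4.985600
  x_2 = 3.160000 - 4.985600×(3.160000 - 1.900000)/(4.985600 - (-1.390000))
       = 2.174704
Iteration 2:
  f(3.160000) = 4.985600
  f(2.174704) = -0.270664
  x_3 = 2.174704 - (-0.270664)×(2.174704 - 3.160000)/(-0.270664 - 4.985600)
       = 2.225440
Iteration 3:
  f(2.174704) = -0.270664
  f(2.225440) = -0.047416
  x_4 = 2.225440 - (-0.047416)×(2.225440 - 2.174704)/(-0.047416 - (-0.270664))
       = 2.236216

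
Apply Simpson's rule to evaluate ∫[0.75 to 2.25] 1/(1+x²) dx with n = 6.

f(x) = 1/(1+x²)
a = 0.75, b = 2.25, n = 6
h = (b - a)/n = 0.250000

Simpson's rule: (h/3)[f(x₀) + 4f(x₁) + 2f(x₂) + ... + f(xₙ)]

x_0 = 0.7500, f(x_0) = 0.640000, coefficient = 1
x_1 = 1.0000, f(x_1) = 0.500000, coefficient = 4
x_2 = 1.2500, f(x_2) = 0.390244, coefficient = 2
x_3 = 1.5000, f(x_3) = 0.307692, coefficient = 4
x_4 = 1.7500, f(x_4) = 0.246154, coefficient = 2
x_5 = 2.0000, f(x_5) = 0.200000, coefficient = 4
x_6 = 2.2500, f(x_6) = 0.164948, coefficient = 1

I ≈ (0.250000/3) × 6.108513 = 0.509043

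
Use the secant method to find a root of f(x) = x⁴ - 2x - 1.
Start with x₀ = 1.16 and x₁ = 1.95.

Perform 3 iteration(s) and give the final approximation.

f(x) = x⁴ - 2x - 1
x₀ = 1.16, x₁ = 1.95

Secant formula: x_{n+1} = x_n - f(x_n)(x_n - x_{n-1})/(f(x_n) - f(x_{n-1}))

Iteration 1:
  f(1.160000) = -1.509361
  f(1.950000) = 9.559006
  x_2 = 1.950000 - 9.559006×(1.950000 - 1.160000)/(9.559006 - (-1.509361))
       = 1.267730
Iteration 2:
  f(1.950000) = 9.559006
  f(1.267730) = -0.952563
  x_3 = 1.267730 - (-0.952563)×(1.267730 - 1.950000)/(-0.952563 - 9.559006)
       = 1.329558
Iteration 3:
  f(1.267730) = -0.952563
  f(1.329558) = -0.534269
  x_4 = 1.329558 - (-0.534269)×(1.329558 - 1.267730)/(-0.534269 - (-0.952563))
       = 1.408527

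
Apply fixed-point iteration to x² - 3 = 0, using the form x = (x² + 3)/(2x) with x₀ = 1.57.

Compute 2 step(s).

Equation: x² - 3 = 0
Fixed-point form: x = (x² + 3)/(2x)
x₀ = 1.57

x_1 = g(1.570000) = 1.740414
x_2 = g(1.740414) = 1.732071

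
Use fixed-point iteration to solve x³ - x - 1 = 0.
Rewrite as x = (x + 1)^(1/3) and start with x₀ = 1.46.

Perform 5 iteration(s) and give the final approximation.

Equation: x³ - x - 1 = 0
Fixed-point form: x = (x + 1)^(1/3)
x₀ = 1.46

x_1 = g(1.460000) = 1.349931
x_2 = g(1.349931) = 1.329490
x_3 = g(1.329490) = 1.325624
x_4 = g(1.325624) = 1.324890
x_5 = g(1.324890) = 1.324751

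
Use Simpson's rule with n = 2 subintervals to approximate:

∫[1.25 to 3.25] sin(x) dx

f(x) = sin(x)
a = 1.25, b = 3.25, n = 2
h = (b - a)/n = 1.000000

Simpson's rule: (h/3)[f(x₀) + 4f(x₁) + 2f(x₂) + ... + f(xₙ)]

x_0 = 1.2500, f(x_0) = 0.948985, coefficient = 1
x_1 = 2.2500, f(x_1) = 0.778073, coefficient = 4
x_2 = 3.2500, f(x_2) = -0.108195, coefficient = 1

I ≈ (1.000000/3) × 3.953082 = 1.317694
Exact value: 1.309452
Error: 0.008242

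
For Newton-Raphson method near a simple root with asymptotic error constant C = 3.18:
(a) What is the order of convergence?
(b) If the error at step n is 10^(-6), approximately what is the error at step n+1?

(a) Newton-Raphson has quadratic (order 2) convergence near simple roots.
    This means |e_{n+1}| ≈ C|e_n|².

(b) With |e_n| = 10^(-6) and C = 3.18:
    |e_{n+1}| ≈ 3.18 × (10^(-6))² = 3.18 × 10^(-12)

(a) 2 (quadratic); (b) |e_{n+1}| ≈ 3.180e-12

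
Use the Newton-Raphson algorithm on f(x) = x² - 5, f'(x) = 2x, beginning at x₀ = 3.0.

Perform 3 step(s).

f(x) = x² - 5
f'(x) = 2x
x₀ = 3.0

Newton-Raphson formula: x_{n+1} = x_n - f(x_n)/f'(x_n)

Iteration 1:
  f(3.000000) = 4.000000
  f'(3.000000) = 6.000000
  x_1 = 3.000000 - 4.000000/6.000000 = 2.333333
Iteration 2:
  f(2.333333) = 0.444444
  f'(2.333333) = 4.666667
  x_2 = 2.333333 - 0.444444/4.666667 = 2.238095
Iteration 3:
  f(2.238095) = 0.009070
  f'(2.238095) = 4.476190
  x_3 = 2.238095 - 0.009070/4.476190 = 2.236069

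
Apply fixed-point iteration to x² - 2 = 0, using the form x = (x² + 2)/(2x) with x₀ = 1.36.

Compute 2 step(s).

Equation: x² - 2 = 0
Fixed-point form: x = (x² + 2)/(2x)
x₀ = 1.36

x_1 = g(1.360000) = 1.415294
x_2 = g(1.415294) = 1.414214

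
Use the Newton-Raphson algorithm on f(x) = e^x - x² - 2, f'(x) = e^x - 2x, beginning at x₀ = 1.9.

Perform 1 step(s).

f(x) = e^x - x² - 2
f'(x) = e^x - 2x
x₀ = 1.9

Newton-Raphson formula: x_{n+1} = x_n - f(x_n)/f'(x_n)

Iteration 1:
  f(1.900000) = 1.075894
  f'(1.900000) = 2.885894
  x_1 = 1.900000 - 1.075894/2.885894 = 1.527189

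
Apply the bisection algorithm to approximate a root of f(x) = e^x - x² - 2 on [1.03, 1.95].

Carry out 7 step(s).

f(x) = e^x - x² - 2
Initial interval: [1.03, 1.95]

Iteration 1:
  c_1 = (1.030000 + 1.950000)/2 = 1.490000
  f(c_1) = f(1.490000) = 0.216996
  f(a) × f(c) < 0, new interval: [1.030000, 1.490000]
Iteration 2:
  c_2 = (1.030000 + 1.490000)/2 = 1.260000
  f(c_2) = f(1.260000) = -0.062179
  f(a) × f(c) ≥ 0, new interval: [1.260000, 1.490000]
Iteration 3:
  c_3 = (1.260000 + 1.490000)/2 = 1.375000
  f(c_3) = f(1.375000) = 0.064452
  f(a) × f(c) < 0, new interval: [1.260000, 1.375000]
Iteration 4:
  c_4 = (1.260000 + 1.375000)/2 = 1.317500
  f(c_4) = f(1.317500) = -0.001732
  f(a) × f(c) ≥ 0, new interval: [1.317500, 1.375000]
Iteration 5:
  c_5 = (1.317500 + 1.375000)/2 = 1.346250
  f(c_5) = f(1.346250) = 0.030598
  f(a) × f(c) < 0, new interval: [1.317500, 1.346250]
Iteration 6:
  c_6 = (1.317500 + 1.346250)/2 = 1.331875
  f(c_6) = f(1.331875) = 0.014248
  f(a) × f(c) < 0, new interval: [1.317500, 1.331875]
Iteration 7:
  c_7 = (1.317500 + 1.331875)/2 = 1.324688
  f(c_7) = f(1.324688) = 0.006213
  f(a) × f(c) < 0, new interval: [1.317500, 1.324688]

After 7 iteration(s), the approximation is c_7 = 1.324688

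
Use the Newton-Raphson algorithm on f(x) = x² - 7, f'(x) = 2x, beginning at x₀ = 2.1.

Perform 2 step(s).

f(x) = x² - 7
f'(x) = 2x
x₀ = 2.1

Newton-Raphson formula: x_{n+1} = x_n - f(x_n)/f'(x_n)

Iteration 1:
  f(2.100000) = -2.590000
  f'(2.100000) = 4.200000
  x_1 = 2.100000 - (-2.590000)/4.200000 = 2.716667
Iteration 2:
  f(2.716667) = 0.380278
  f'(2.716667) = 5.433333
  x_2 = 2.716667 - 0.380278/5.433333 = 2.646677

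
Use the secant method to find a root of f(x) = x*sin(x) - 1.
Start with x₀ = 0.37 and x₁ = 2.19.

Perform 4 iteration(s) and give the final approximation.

f(x) = x*sin(x) - 1
x₀ = 0.37, x₁ = 2.19

Secant formula: x_{n+1} = x_n - f(x_n)(x_n - x_{n-1})/(f(x_n) - f(x_{n-1}))

Iteration 1:
  f(0.370000) = -0.866202
  f(2.190000) = 0.783407
  x_2 = 2.190000 - 0.783407×(2.190000 - 0.370000)/(0.783407 - (-0.866202))
       = 1.325674
Iteration 2:
  f(2.190000) = 0.783407
  f(1.325674) = 0.286046
  x_3 = 1.325674 - 0.286046×(1.325674 - 2.190000)/(0.286046 - 0.783407)
       = 0.828575
Iteration 3:
  f(1.325674) = 0.286046
  f(0.828575) = -0.389366
  x_4 = 0.828575 - (-0.389366)×(0.828575 - 1.325674)/(-0.389366 - 0.286046)
       = 1.115146
Iteration 4:
  f(0.828575) = -0.389366
  f(1.115146) = 0.001373
  x_5 = 1.115146 - 0.001373×(1.115146 - 0.828575)/(0.001373 - (-0.389366))
       = 1.114139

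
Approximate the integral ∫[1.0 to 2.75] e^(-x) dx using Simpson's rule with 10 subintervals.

f(x) = e^(-x)
a = 1.0, b = 2.75, n = 10
h = (b - a)/n = 0.175000

Simpson's rule: (h/3)[f(x₀) + 4f(x₁) + 2f(x₂) + ... + f(xₙ)]

x_0 = 1.0000, f(x_0) = 0.367879, coefficient = 1
x_1 = 1.1750, f(x_1) = 0.308819, coefficient = 4
x_2 = 1.3500, f(x_2) = 0.259240, coefficient = 2
x_3 = 1.5250, f(x_3) = 0.217621, coefficient = 4
x_4 = 1.7000, f(x_4) = 0.182684, coefficient = 2
x_5 = 1.8750, f(x_5) = 0.153355, coefficient = 4
x_6 = 2.0500, f(x_6) = 0.128735, coefficient = 2
x_7 = 2.2250, f(x_7) = 0.108067, coefficient = 4
x_8 = 2.4000, f(x_8) = 0.090718, coefficient = 2
x_9 = 2.5750, f(x_9) = 0.076154, coefficient = 4
x_10 = 2.7500, f(x_10) = 0.063928, coefficient = 1

I ≈ (0.175000/3) × 5.210626 = 0.303953
Exact value: 0.303952
Error: 0.000002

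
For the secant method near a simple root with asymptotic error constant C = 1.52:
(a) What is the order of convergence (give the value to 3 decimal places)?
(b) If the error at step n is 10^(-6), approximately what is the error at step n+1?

(a) Secant method has superlinear convergence with order φ = (1+√5)/2 ≈ 1.618.
    This means |e_{n+1}| ≈ C|e_n|^1.618.

(b) With |e_n| = 10^(-6) and C = 1.52:
    |e_{n+1}| ≈ 1.52 × (10^(-6))^1.618 = 1.52 × 10^(-9.71)

(a) ≈ 1.618 (golden ratio); (b) |e_{n+1}| ≈ 2.976e-10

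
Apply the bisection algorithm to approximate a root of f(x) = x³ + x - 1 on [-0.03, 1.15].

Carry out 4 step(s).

f(x) = x³ + x - 1
Initial interval: [-0.03, 1.15]

Iteration 1:
  c_1 = (-0.030000 + 1.150000)/2 = 0.560000
  f(c_1) = f(0.560000) = -0.264384
  f(a) × f(c) ≥ 0, new interval: [0.560000, 1.150000]
Iteration 2:
  c_2 = (0.560000 + 1.150000)/2 = 0.855000
  f(c_2) = f(0.855000) = 0.480026
  f(a) × f(c) < 0, new interval: [0.560000, 0.855000]
Iteration 3:
  c_3 = (0.560000 + 0.855000)/2 = 0.707500
  f(c_3) = f(0.707500) = 0.061644
  f(a) × f(c) < 0, new interval: [0.560000, 0.707500]
Iteration 4:
  c_4 = (0.560000 + 0.707500)/2 = 0.633750
  f(c_4) = f(0.633750) = -0.111711
  f(a) × f(c) ≥ 0, new interval: [0.633750, 0.707500]

After 4 iteration(s), the approximation is c_4 = 0.633750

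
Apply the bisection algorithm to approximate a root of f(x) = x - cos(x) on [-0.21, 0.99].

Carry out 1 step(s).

f(x) = x - cos(x)
Initial interval: [-0.21, 0.99]

Iteration 1:
  c_1 = (-0.210000 + 0.990000)/2 = 0.390000
  f(c_1) = f(0.390000) = -0.534909
  f(a) × f(c) ≥ 0, new interval: [0.390000, 0.990000]

After 1 iteration(s), the approximation is c_1 = 0.390000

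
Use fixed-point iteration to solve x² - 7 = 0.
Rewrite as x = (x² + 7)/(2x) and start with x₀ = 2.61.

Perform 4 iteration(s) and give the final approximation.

Equation: x² - 7 = 0
Fixed-point form: x = (x² + 7)/(2x)
x₀ = 2.61

x_1 = g(2.610000) = 2.645996
x_2 = g(2.645996) = 2.645751
x_3 = g(2.645751) = 2.645751
x_4 = g(2.645751) = 2.645751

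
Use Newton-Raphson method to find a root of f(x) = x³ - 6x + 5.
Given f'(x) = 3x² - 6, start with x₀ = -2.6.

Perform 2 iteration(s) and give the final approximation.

f(x) = x³ - 6x + 5
f'(x) = 3x² - 6
x₀ = -2.6

Newton-Raphson formula: x_{n+1} = x_n - f(x_n)/f'(x_n)

Iteration 1:
  f(-2.600000) = 3.024000
  f'(-2.600000) = 14.280000
  x_1 = -2.600000 - 3.024000/14.280000 = -2.811765
Iteration 2:
  f(-2.811765) = -0.359282
  f'(-2.811765) = 17.718062
  x_2 = -2.811765 - (-0.359282)/17.718062 = -2.791487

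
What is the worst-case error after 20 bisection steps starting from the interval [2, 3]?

Bisection error bound: |error| ≤ (b-a)/2^n
|error| ≤ (3 - 2)/2^20 = 1/2^20
|error| ≤ 0.0000009537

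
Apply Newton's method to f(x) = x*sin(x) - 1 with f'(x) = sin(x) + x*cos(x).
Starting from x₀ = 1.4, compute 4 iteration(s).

f(x) = x*sin(x) - 1
f'(x) = sin(x) + x*cos(x)
x₀ = 1.4

Newton-Raphson formula: x_{n+1} = x_n - f(x_n)/f'(x_n)

Iteration 1:
  f(1.400000) = 0.379630
  f'(1.400000) = 1.223404
  x_1 = 1.400000 - 0.379630/1.223404 = 1.089694
Iteration 2:
  f(1.089694) = -0.034002
  f'(1.089694) = 1.390749
  x_2 = 1.089694 - (-0.034002)/1.390749 = 1.114143
Iteration 3:
  f(1.114143) = -0.000020
  f'(1.114143) = 1.388811
  x_3 = 1.114143 - (-0.000020)/1.388811 = 1.114157
Iteration 4:
  f(1.114157) = 0.000000
  f'(1.114157) = 1.388809
  x_4 = 1.114157 - 0.000000/1.388809 = 1.114157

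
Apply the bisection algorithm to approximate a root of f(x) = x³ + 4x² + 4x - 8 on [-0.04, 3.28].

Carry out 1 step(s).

f(x) = x³ + 4x² + 4x - 8
Initial interval: [-0.04, 3.28]

Iteration 1:
  c_1 = (-0.040000 + 3.280000)/2 = 1.620000
  f(c_1) = f(1.620000) = 13.229128
  f(a) × f(c) < 0, new interval: [-0.040000, 1.620000]

After 1 iteration(s), the approximation is c_1 = 1.620000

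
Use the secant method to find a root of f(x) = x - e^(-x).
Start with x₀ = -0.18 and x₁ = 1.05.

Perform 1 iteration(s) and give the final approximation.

f(x) = x - e^(-x)
x₀ = -0.18, x₁ = 1.05

Secant formula: x_{n+1} = x_n - f(x_n)(x_n - x_{n-1})/(f(x_n) - f(x_{n-1}))

Iteration 1:
  f(-0.180000) = -1.377217
  f(1.050000) = 0.700062
  x_2 = 1.050000 - 0.700062×(1.050000 - (-0.180000))/(0.700062 - (-1.377217))
       = 0.635479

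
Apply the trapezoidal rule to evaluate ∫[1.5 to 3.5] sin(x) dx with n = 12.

f(x) = sin(x)
a = 1.5, b = 3.5, n = 12
h = (b - a)/n = 0.166667

Trapezoidal rule: (h/2)[f(x₀) + 2f(x₁) + 2f(x₂) + ... + f(xₙ)]

x_0 = 1.5000, f(x_0) = 0.997495, coefficient = 1
x_1 = 1.6667, f(x_1) = 0.995408, coefficient = 2
x_2 = 1.8333, f(x_2) = 0.965735, coefficient = 2
x_3 = 2.0000, f(x_3) = 0.909297, coefficient = 2
x_4 = 2.1667, f(x_4) = 0.827660, coefficient = 2
x_5 = 2.3333, f(x_5) = 0.723086, coefficient = 2
x_6 = 2.5000, f(x_6) = 0.598472, coefficient = 2
x_7 = 2.6667, f(x_7) = 0.457273, coefficient = 2
x_8 = 2.8333, f(x_8) = 0.303400, coefficient = 2
x_9 = 3.0000, f(x_9) = 0.141120, coefficient = 2
x_10 = 3.1667, f(x_10) = -0.025071, coefficient = 2
x_11 = 3.3333, f(x_11) = -0.190568, coefficient = 2
x_12 = 3.5000, f(x_12) = -0.350783, coefficient = 1

I ≈ (0.166667/2) × 12.058336 = 1.004861
Exact value: 1.007194
Error: 0.002333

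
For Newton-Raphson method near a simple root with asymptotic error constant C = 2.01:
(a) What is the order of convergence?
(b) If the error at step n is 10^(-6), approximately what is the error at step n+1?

(a) Newton-Raphson has quadratic (order 2) convergence near simple roots.
    This means |e_{n+1}| ≈ C|e_n|².

(b) With |e_n| = 10^(-6) and C = 2.01:
    |e_{n+1}| ≈ 2.01 × (10^(-6))² = 2.01 × 10^(-12)

(a) 2 (quadratic); (b) |e_{n+1}| ≈ 2.010e-12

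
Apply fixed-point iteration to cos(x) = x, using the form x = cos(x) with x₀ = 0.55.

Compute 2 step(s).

Equation: cos(x) = x
Fixed-point form: x = cos(x)
x₀ = 0.55

x_1 = g(0.550000) = 0.852525
x_2 = g(0.852525) = 0.658084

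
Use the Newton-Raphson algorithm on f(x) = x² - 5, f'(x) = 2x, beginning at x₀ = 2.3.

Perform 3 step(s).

f(x) = x² - 5
f'(x) = 2x
x₀ = 2.3

Newton-Raphson formula: x_{n+1} = x_n - f(x_n)/f'(x_n)

Iteration 1:
  f(2.300000) = 0.290000
  f'(2.300000) = 4.600000
  x_1 = 2.300000 - 0.290000/4.600000 = 2.236957
Iteration 2:
  f(2.236957) = 0.003974
  f'(2.236957) = 4.473913
  x_2 = 2.236957 - 0.003974/4.473913 = 2.236068
Iteration 3:
  f(2.236068) = 0.000001
  f'(2.236068) = 4.472136
  x_3 = 2.236068 - 0.000001/4.472136 = 2.236068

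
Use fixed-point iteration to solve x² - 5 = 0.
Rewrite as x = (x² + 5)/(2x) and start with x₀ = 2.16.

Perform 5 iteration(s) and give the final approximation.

Equation: x² - 5 = 0
Fixed-point form: x = (x² + 5)/(2x)
x₀ = 2.16

x_1 = g(2.160000) = 2.237407
x_2 = g(2.237407) = 2.236068
x_3 = g(2.236068) = 2.236068
x_4 = g(2.236068) = 2.236068
x_5 = g(2.236068) = 2.236068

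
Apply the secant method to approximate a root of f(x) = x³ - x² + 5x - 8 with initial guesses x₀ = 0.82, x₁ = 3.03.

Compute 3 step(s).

f(x) = x³ - x² + 5x - 8
x₀ = 0.82, x₁ = 3.03

Secant formula: x_{n+1} = x_n - f(x_n)(x_n - x_{n-1})/(f(x_n) - f(x_{n-1}))

Iteration 1:
  f(0.820000) = -4.021032
  f(3.030000) = 25.787227
  x_2 = 3.030000 - 25.787227×(3.030000 - 0.820000)/(25.787227 - (-4.021032))
       = 1.118121
Iteration 2:
  f(3.030000) = 25.787227
  f(1.118121) = -2.261718
  x_3 = 1.118121 - (-2.261718)×(1.118121 - 3.030000)/(-2.261718 - 25.787227)
       = 1.272285
Iteration 3:
  f(1.118121) = -2.261718
  f(1.272285) = -1.197824
  x_4 = 1.272285 - (-1.197824)×(1.272285 - 1.118121)/(-1.197824 - (-2.261718))
       = 1.445856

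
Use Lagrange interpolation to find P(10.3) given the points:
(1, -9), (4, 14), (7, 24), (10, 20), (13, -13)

Lagrange interpolation formula:
P(x) = Σ yᵢ × Lᵢ(x)
where Lᵢ(x) = Π_{j≠i} (x - xⱼ)/(xᵢ - xⱼ)

L_0(10.3) = (10.3 - 4)/(1 - 4) × (10.3 - 7)/(1 - 7) × (10.3 - 10)/(1 - 10) × (10.3 - 13)/(1 - 13) = -0.008663
L_1(10.3) = (10.3 - 1)/(4 - 1) × (10.3 - 7)/(4 - 7) × (10.3 - 10)/(4 - 10) × (10.3 - 13)/(4 - 13) = 0.051150
L_2(10.3) = (10.3 - 1)/(7 - 1) × (10.3 - 4)/(7 - 4) × (10.3 - 10)/(7 - 10) × (10.3 - 13)/(7 - 13) = -0.146475
L_3(10.3) = (10.3 - 1)/(10 - 1) × (10.3 - 4)/(10 - 4) × (10.3 - 7)/(10 - 7) × (10.3 - 13)/(10 - 13) = 1.074150
L_4(10.3) = (10.3 - 1)/(13 - 1) × (10.3 - 4)/(13 - 4) × (10.3 - 7)/(13 - 7) × (10.3 - 10)/(13 - 10) = 0.029838

P(10.3) = (-9)×L_0(10.3) + 14×L_1(10.3) + 24×L_2(10.3) + 20×L_3(10.3) + (-13)×L_4(10.3)
P(10.3) = 18.373775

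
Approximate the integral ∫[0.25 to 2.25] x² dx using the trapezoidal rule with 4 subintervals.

f(x) = x²
a = 0.25, b = 2.25, n = 4
h = (b - a)/n = 0.500000

Trapezoidal rule: (h/2)[f(x₀) + 2f(x₁) + 2f(x₂) + ... + f(xₙ)]

x_0 = 0.2500, f(x_0) = 0.062500, coefficient = 1
x_1 = 0.7500, f(x_1) = 0.562500, coefficient = 2
x_2 = 1.2500, f(x_2) = 1.562500, coefficient = 2
x_3 = 1.7500, f(x_3) = 3.062500, coefficient = 2
x_4 = 2.2500, f(x_4) = 5.062500, coefficient = 1

I ≈ (0.500000/2) × 15.500000 = 3.875000
Exact value: 3.791667
Error: 0.083333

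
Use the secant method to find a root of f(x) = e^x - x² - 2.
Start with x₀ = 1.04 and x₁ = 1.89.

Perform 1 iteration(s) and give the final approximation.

f(x) = e^x - x² - 2
x₀ = 1.04, x₁ = 1.89

Secant formula: x_{n+1} = x_n - f(x_n)(x_n - x_{n-1})/(f(x_n) - f(x_{n-1}))

Iteration 1:
  f(1.040000) = -0.252383
  f(1.890000) = 1.047269
  x_2 = 1.890000 - 1.047269×(1.890000 - 1.040000)/(1.047269 - (-0.252383))
       = 1.205064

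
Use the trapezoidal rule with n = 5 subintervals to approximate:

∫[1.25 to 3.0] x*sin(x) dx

f(x) = x*sin(x)
a = 1.25, b = 3.0, n = 5
h = (b - a)/n = 0.350000

Trapezoidal rule: (h/2)[f(x₀) + 2f(x₁) + 2f(x₂) + ... + f(xₙ)]

x_0 = 1.2500, f(x_0) = 1.186231, coefficient = 1
x_1 = 1.6000, f(x_1) = 1.599318, coefficient = 2
x_2 = 1.9500, f(x_2) = 1.811471, coefficient = 2
x_3 = 2.3000, f(x_3) = 1.715122, coefficient = 2
x_4 = 2.6500, f(x_4) = 1.250881, coefficient = 2
x_5 = 3.0000, f(x_5) = 0.423360, coefficient = 1

I ≈ (0.350000/2) × 14.363175 = 2.513556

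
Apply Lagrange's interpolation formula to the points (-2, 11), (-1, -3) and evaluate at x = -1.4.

Lagrange interpolation formula:
P(x) = Σ yᵢ × Lᵢ(x)
where Lᵢ(x) = Π_{j≠i} (x - xⱼ)/(xᵢ - xⱼ)

L_0(-1.4) = (-1.4 - (-1))/(-2 - (-1)) = 0.400000
L_1(-1.4) = (-1.4 - (-2))/(-1 - (-2)) = 0.600000

P(-1.4) = 11×L_0(-1.4) + (-3)×L_1(-1.4)
P(-1.4) = 2.600000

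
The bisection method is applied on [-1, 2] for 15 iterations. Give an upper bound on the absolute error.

Bisection error bound: |error| ≤ (b-a)/2^n
|error| ≤ (2 - (-1))/2^15 = 3/2^15
|error| ≤ 0.0000915527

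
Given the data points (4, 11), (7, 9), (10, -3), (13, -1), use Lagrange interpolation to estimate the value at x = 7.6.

Lagrange interpolation formula:
P(x) = Σ yᵢ × Lᵢ(x)
where Lᵢ(x) = Π_{j≠i} (x - xⱼ)/(xᵢ - xⱼ)

L_0(7.6) = (7.6 - 7)/(4 - 7) × (7.6 - 10)/(4 - 10) × (7.6 - 13)/(4 - 13) = -0.048000
L_1(7.6) = (7.6 - 4)/(7 - 4) × (7.6 - 10)/(7 - 10) × (7.6 - 13)/(7 - 13) = 0.864000
L_2(7.6) = (7.6 - 4)/(10 - 4) × (7.6 - 7)/(10 - 7) × (7.6 - 13)/(10 - 13) = 0.216000
L_3(7.6) = (7.6 - 4)/(13 - 4) × (7.6 - 7)/(13 - 7) × (7.6 - 10)/(13 - 10) = -0.032000

P(7.6) = 11×L_0(7.6) + 9×L_1(7.6) + (-3)×L_2(7.6) + (-1)×L_3(7.6)
P(7.6) = 6.632000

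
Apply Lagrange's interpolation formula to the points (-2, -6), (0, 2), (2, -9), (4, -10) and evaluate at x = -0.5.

Lagrange interpolation formula:
P(x) = Σ yᵢ × Lᵢ(x)
where Lᵢ(x) = Π_{j≠i} (x - xⱼ)/(xᵢ - xⱼ)

L_0(-0.5) = (-0.5 - 0)/(-2 - 0) × (-0.5 - 2)/(-2 - 2) × (-0.5 - 4)/(-2 - 4) = 0.117188
L_1(-0.5) = (-0.5 - (-2))/(0 - (-2)) × (-0.5 - 2)/(0 - 2) × (-0.5 - 4)/(0 - 4) = 1.054688
L_2(-0.5) = (-0.5 - (-2))/(2 - (-2)) × (-0.5 - 0)/(2 - 0) × (-0.5 - 4)/(2 - 4) = -0.210938
L_3(-0.5) = (-0.5 - (-2))/(4 - (-2)) × (-0.5 - 0)/(4 - 0) × (-0.5 - 2)/(4 - 2) = 0.039062

P(-0.5) = (-6)×L_0(-0.5) + 2×L_1(-0.5) + (-9)×L_2(-0.5) + (-10)×L_3(-0.5)
P(-0.5) = 2.914062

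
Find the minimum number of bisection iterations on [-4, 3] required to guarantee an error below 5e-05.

We need (b-a)/2^n ≤ 5e-05
(3 - (-4))/2^n ≤ 5e-05
7/2^n ≤ 5e-05
2^n ≥ 140000
n ≥ log₂(140000) = 17.10
n ≥ 18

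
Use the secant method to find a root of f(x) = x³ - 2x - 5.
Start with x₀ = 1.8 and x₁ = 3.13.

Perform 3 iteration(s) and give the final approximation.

f(x) = x³ - 2x - 5
x₀ = 1.8, x₁ = 3.13

Secant formula: x_{n+1} = x_n - f(x_n)(x_n - x_{n-1})/(f(x_n) - f(x_{n-1}))

Iteration 1:
  f(1.800000) = -2.768000
  f(3.130000) = 19.404297
  x_2 = 3.130000 - 19.404297×(3.130000 - 1.800000)/(19.404297 - (-2.768000))
       = 1.966038
Iteration 2:
  f(3.130000) = 19.404297
  f(1.966038) = -1.332740
  x_3 = 1.966038 - (-1.332740)×(1.966038 - 3.130000)/(-1.332740 - 19.404297)
       = 2.040844
Iteration 3:
  f(1.966038) = -1.332740
  f(2.040844) = -0.581482
  x_4 = 2.040844 - (-0.581482)×(2.040844 - 1.966038)/(-0.581482 - (-1.332740))
       = 2.098745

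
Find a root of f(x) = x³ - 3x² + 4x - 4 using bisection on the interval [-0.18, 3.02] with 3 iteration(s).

f(x) = x³ - 3x² + 4x - 4
Initial interval: [-0.18, 3.02]

Iteration 1:
  c_1 = (-0.180000 + 3.020000)/2 = 1.420000
  f(c_1) = f(1.420000) = -1.505912
  f(a) × f(c) ≥ 0, new interval: [1.420000, 3.020000]
Iteration 2:
  c_2 = (1.420000 + 3.020000)/2 = 2.220000
  f(c_2) = f(2.220000) = 1.035848
  f(a) × f(c) < 0, new interval: [1.420000, 2.220000]
Iteration 3:
  c_3 = (1.420000 + 2.220000)/2 = 1.820000
  f(c_3) = f(1.820000) = -0.628632
  f(a) × f(c) ≥ 0, new interval: [1.820000, 2.220000]

After 3 iteration(s), the approximation is c_3 = 1.820000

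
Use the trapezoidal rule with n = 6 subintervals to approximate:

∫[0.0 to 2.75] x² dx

f(x) = x²
a = 0.0, b = 2.75, n = 6
h = (b - a)/n = 0.458333

Trapezoidal rule: (h/2)[f(x₀) + 2f(x₁) + 2f(x₂) + ... + f(xₙ)]

x_0 = 0.0000, f(x_0) = 0.000000, coefficient = 1
x_1 = 0.4583, f(x_1) = 0.210069, coefficient = 2
x_2 = 0.9167, f(x_2) = 0.840278, coefficient = 2
x_3 = 1.3750, f(x_3) = 1.890625, coefficient = 2
x_4 = 1.8333, f(x_4) = 3.361111, coefficient = 2
x_5 = 2.2917, f(x_5) = 5.251736, coefficient = 2
x_6 = 2.7500, f(x_6) = 7.562500, coefficient = 1

I ≈ (0.458333/2) × 30.670139 = 7.028573
Exact value: 6.932292
Error: 0.096282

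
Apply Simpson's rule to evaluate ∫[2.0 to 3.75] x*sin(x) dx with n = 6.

f(x) = x*sin(x)
a = 2.0, b = 3.75, n = 6
h = (b - a)/n = 0.291667

Simpson's rule: (h/3)[f(x₀) + 4f(x₁) + 2f(x₂) + ... + f(xₙ)]

x_0 = 2.0000, f(x_0) = 1.818595, coefficient = 1
x_1 = 2.2917, f(x_1) = 1.721572, coefficient = 4
x_2 = 2.5833, f(x_2) = 1.368419, coefficient = 2
x_3 = 2.8750, f(x_3) = 0.757407, coefficient = 4
x_4 = 3.1667, f(x_4) = -0.079393, coefficient = 2
x_5 = 3.4583, f(x_5) = -1.077171, coefficient = 4
x_6 = 3.7500, f(x_6) = -2.143355, coefficient = 1

I ≈ (0.291667/3) × 7.860528 = 0.764218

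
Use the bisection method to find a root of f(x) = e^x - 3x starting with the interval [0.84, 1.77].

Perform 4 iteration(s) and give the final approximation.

f(x) = e^x - 3x
Initial interval: [0.84, 1.77]

Iteration 1:
  c_1 = (0.840000 + 1.770000)/2 = 1.305000
  f(c_1) = f(1.305000) = -0.227311
  f(a) × f(c) ≥ 0, new interval: [1.305000, 1.770000]
Iteration 2:
  c_2 = (1.305000 + 1.770000)/2 = 1.537500
  f(c_2) = f(1.537500) = 0.040443
  f(a) × f(c) < 0, new interval: [1.305000, 1.537500]
Iteration 3:
  c_3 = (1.305000 + 1.537500)/2 = 1.421250
  f(c_3) = f(1.421250) = -0.121455
  f(a) × f(c) ≥ 0, new interval: [1.421250, 1.537500]
Iteration 4:
  c_4 = (1.421250 + 1.537500)/2 = 1.479375
  f(c_4) = f(1.479375) = -0.047924
  f(a) × f(c) ≥ 0, new interval: [1.479375, 1.537500]

After 4 iteration(s), the approximation is c_4 = 1.479375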